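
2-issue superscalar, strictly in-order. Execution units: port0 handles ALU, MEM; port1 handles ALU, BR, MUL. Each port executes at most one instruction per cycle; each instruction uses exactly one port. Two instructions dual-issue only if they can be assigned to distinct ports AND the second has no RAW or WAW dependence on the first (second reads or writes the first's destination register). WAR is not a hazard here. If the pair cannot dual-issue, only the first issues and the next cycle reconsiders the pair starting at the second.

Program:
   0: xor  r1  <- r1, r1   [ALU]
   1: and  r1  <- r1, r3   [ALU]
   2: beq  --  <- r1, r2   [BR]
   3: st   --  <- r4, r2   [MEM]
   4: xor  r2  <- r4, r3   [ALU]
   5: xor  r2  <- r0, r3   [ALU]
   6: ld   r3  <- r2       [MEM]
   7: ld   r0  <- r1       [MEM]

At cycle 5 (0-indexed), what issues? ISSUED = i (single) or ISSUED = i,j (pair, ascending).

ISSUED = 6

t=0 i0:xor.ALU ; RAW+WAW r1
t=1 i1:and.ALU ; RAW r1
t=2 i2/i3:beq.BR;st.MEM ; 2-wide
t=3 i4:xor.ALU ; WAW r2
t=4 i5:xor.ALU ; RAW r2
t=5 i6:ld.MEM ; no-port MEM/MEM
t=6 i7:ld.MEM ; tail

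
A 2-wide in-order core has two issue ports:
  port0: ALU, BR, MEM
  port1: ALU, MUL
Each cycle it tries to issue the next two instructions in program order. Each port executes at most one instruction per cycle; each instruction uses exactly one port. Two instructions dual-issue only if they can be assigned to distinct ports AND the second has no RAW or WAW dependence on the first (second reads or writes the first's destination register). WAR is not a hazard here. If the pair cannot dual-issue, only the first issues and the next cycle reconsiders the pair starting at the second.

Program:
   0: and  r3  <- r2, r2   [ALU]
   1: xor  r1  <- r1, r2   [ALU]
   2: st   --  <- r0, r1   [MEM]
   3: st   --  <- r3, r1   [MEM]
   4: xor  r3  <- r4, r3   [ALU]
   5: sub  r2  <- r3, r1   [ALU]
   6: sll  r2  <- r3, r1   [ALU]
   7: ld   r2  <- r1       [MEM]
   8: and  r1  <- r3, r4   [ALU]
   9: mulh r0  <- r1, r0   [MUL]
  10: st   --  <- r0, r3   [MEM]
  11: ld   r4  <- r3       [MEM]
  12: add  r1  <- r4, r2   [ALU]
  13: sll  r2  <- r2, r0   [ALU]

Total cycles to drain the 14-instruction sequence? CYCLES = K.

0. and xor @i0&i1  | 2-wide
1. st @i2  | no-port MEM/MEM
2. st xor @i3&i4  | 2-wide
3. sub @i5  | WAW r2
4. sll @i6  | WAW r2
5. ld and @i7&i8  | 2-wide
6. mulh @i9  | RAW r0
7. st @i10  | no-port MEM/MEM
8. ld @i11  | RAW r4
9. add sll @i12&i13  | 2-wide

CYCLES = 10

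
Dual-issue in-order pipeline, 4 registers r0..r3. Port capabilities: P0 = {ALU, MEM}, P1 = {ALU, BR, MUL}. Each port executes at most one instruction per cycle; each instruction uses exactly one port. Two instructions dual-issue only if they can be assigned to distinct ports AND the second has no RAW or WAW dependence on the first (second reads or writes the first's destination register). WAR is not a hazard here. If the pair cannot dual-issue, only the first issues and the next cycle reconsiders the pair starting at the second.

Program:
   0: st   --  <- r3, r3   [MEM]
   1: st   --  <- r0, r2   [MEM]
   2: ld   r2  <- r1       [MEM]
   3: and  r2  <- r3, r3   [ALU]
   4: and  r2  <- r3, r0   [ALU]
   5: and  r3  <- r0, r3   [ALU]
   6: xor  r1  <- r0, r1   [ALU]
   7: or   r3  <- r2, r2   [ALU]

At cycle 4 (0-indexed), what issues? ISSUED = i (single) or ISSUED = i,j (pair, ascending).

#0 head=0: st.MEM i0 no-port MEM/MEM
#1 head=1: st.MEM i1 no-port MEM/MEM
#2 head=2: ld.MEM i2 WAW r2
#3 head=3: and.ALU i3 WAW r2
#4 head=4: and.ALU/and.ALU i4/i5 dual
#5 head=6: xor.ALU/or.ALU i6/i7 dual

ISSUED = 4,5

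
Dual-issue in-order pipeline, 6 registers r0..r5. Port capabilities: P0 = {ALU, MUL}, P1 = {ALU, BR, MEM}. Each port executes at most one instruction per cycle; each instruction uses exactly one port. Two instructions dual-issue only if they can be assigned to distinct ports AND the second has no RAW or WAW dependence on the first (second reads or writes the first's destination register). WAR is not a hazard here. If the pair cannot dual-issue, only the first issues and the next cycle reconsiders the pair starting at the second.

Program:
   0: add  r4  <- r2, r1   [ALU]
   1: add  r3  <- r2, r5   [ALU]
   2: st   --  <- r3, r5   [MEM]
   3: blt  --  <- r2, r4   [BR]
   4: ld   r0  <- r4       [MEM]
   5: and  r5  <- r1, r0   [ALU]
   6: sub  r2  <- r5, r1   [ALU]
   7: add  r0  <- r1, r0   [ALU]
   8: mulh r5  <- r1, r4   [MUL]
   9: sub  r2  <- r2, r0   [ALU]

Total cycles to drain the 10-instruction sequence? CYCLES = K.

CYCLES = 7

[0] i0&i1  add/add  -- 2-wide
[1] i2  st  -- no-port MEM/BR
[2] i3  blt  -- no-port BR/MEM
[3] i4  ld  -- RAW r0
[4] i5  and  -- RAW r5
[5] i6&i7  sub/add  -- 2-wide
[6] i8&i9  mulh/sub  -- 2-wide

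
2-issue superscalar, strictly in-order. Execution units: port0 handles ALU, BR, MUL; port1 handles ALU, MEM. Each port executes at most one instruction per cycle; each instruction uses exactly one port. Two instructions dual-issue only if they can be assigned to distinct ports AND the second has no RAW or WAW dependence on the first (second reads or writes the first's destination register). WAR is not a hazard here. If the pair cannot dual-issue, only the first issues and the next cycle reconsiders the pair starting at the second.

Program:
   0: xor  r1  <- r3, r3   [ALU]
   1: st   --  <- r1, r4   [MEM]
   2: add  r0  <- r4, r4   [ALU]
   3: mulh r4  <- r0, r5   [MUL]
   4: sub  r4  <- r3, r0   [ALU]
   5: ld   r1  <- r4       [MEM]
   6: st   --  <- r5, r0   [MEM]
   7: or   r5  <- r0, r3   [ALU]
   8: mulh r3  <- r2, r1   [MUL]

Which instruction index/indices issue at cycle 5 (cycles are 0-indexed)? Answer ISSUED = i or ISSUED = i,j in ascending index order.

0. xor @i0  | RAW r1
1. st;add @i1+i2  | pair
2. mulh @i3  | WAW r4
3. sub @i4  | RAW r4
4. ld @i5  | no-port MEM/MEM
5. st;or @i6+i7  | pair
6. mulh @i8  | tail

ISSUED = 6,7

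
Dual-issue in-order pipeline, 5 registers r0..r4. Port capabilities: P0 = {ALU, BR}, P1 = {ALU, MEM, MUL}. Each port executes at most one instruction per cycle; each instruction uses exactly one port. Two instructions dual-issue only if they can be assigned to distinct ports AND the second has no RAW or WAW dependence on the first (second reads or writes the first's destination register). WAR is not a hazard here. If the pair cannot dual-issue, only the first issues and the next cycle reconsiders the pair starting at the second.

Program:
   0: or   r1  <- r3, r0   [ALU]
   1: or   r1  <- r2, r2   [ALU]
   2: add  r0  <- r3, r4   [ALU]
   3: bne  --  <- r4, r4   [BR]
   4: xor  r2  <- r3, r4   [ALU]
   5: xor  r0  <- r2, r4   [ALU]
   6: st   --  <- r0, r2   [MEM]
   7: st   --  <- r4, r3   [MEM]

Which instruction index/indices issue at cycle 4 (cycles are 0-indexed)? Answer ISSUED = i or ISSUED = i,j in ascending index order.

ISSUED = 6

c0: i0 or.ALU  WAW r1
c1: i1+i2 or.ALU;add.ALU  2-wide
c2: i3+i4 bne.BR;xor.ALU  2-wide
c3: i5 xor.ALU  RAW r0
c4: i6 st.MEM  no-port MEM/MEM
c5: i7 st.MEM  tail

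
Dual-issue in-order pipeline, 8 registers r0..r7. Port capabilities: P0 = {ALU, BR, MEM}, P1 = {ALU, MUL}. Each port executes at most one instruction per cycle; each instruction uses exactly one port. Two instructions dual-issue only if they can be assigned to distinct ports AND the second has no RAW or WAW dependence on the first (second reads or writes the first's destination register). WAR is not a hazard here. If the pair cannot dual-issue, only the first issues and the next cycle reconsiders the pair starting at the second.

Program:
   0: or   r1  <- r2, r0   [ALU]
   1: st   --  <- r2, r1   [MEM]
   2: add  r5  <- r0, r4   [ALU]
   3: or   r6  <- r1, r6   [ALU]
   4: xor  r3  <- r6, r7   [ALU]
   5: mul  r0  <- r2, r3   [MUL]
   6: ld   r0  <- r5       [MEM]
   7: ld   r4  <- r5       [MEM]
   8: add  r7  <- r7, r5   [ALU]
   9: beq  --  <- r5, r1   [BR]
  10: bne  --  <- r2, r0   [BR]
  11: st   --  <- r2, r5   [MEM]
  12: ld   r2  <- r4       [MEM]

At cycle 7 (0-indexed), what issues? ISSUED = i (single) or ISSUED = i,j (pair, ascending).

ISSUED = 9

  cy0 -> i0 (or.ALU) RAW r1
  cy1 -> i1,i2 (st.MEM;add.ALU) 2-wide
  cy2 -> i3 (or.ALU) RAW r6
  cy3 -> i4 (xor.ALU) RAW r3
  cy4 -> i5 (mul.MUL) WAW r0
  cy5 -> i6 (ld.MEM) no-port MEM/MEM
  cy6 -> i7,i8 (ld.MEM;add.ALU) 2-wide
  cy7 -> i9 (beq.BR) no-port BR/BR
  cy8 -> i10 (bne.BR) no-port BR/MEM
  cy9 -> i11 (st.MEM) no-port MEM/MEM
  cy10 -> i12 (ld.MEM) tail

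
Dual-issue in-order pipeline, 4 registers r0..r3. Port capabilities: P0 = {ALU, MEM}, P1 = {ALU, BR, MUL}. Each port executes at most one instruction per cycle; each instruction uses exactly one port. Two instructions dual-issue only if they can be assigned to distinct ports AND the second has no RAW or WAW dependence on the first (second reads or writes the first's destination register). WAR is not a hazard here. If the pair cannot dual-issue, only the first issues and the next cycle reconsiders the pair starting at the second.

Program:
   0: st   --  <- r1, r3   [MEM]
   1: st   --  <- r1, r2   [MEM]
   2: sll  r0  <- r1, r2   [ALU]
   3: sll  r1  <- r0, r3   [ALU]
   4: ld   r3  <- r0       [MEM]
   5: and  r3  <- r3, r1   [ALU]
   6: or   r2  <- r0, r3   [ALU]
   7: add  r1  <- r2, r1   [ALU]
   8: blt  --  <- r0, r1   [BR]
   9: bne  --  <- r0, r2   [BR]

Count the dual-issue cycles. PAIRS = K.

#0 head=0: st.MEM i0 no-port MEM/MEM
#1 head=1: st.MEM sll.ALU i1/i2 2-wide
#2 head=3: sll.ALU ld.MEM i3/i4 2-wide
#3 head=5: and.ALU i5 RAW r3
#4 head=6: or.ALU i6 RAW r2
#5 head=7: add.ALU i7 RAW r1
#6 head=8: blt.BR i8 no-port BR/BR
#7 head=9: bne.BR i9 tail

PAIRS = 2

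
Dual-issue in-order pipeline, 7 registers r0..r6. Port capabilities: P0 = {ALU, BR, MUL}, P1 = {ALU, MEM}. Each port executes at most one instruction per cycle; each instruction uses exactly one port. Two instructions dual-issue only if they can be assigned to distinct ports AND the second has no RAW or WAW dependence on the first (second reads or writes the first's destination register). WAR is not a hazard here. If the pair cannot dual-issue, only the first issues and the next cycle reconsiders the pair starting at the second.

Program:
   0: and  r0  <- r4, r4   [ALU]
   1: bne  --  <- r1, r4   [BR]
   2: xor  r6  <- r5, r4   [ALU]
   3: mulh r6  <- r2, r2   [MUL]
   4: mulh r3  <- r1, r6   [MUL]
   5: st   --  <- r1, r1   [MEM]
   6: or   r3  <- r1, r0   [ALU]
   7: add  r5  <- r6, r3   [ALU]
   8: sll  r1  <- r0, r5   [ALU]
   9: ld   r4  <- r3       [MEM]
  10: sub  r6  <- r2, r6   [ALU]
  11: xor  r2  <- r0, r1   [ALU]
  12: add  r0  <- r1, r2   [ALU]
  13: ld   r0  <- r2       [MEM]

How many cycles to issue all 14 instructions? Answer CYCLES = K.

CYCLES = 10

  cy0 -> i0&i1 (and bne) 2-wide
  cy1 -> i2 (xor) WAW r6
  cy2 -> i3 (mulh) no-port MUL/MUL
  cy3 -> i4&i5 (mulh st) 2-wide
  cy4 -> i6 (or) RAW r3
  cy5 -> i7 (add) RAW r5
  cy6 -> i8&i9 (sll ld) 2-wide
  cy7 -> i10&i11 (sub xor) 2-wide
  cy8 -> i12 (add) WAW r0
  cy9 -> i13 (ld) tail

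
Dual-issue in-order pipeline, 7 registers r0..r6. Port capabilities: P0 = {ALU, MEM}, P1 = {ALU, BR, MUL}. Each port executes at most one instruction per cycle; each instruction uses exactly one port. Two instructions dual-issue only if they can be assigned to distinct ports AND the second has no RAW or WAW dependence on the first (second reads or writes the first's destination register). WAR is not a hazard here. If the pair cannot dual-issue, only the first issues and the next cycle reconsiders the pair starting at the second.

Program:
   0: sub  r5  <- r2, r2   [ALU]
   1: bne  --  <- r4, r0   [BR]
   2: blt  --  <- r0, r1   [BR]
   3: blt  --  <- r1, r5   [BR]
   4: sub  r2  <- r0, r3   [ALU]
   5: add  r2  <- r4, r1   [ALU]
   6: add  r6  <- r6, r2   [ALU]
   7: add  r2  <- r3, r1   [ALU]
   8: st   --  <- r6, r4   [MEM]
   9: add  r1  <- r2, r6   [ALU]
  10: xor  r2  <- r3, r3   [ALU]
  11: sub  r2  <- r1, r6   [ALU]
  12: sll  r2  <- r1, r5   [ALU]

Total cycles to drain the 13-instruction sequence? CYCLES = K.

CYCLES = 9

#0 head=0: sub/bne i0&i1 2-wide
#1 head=2: blt i2 no-port BR/BR
#2 head=3: blt/sub i3&i4 2-wide
#3 head=5: add i5 RAW r2
#4 head=6: add/add i6&i7 2-wide
#5 head=8: st/add i8&i9 2-wide
#6 head=10: xor i10 WAW r2
#7 head=11: sub i11 WAW r2
#8 head=12: sll i12 tail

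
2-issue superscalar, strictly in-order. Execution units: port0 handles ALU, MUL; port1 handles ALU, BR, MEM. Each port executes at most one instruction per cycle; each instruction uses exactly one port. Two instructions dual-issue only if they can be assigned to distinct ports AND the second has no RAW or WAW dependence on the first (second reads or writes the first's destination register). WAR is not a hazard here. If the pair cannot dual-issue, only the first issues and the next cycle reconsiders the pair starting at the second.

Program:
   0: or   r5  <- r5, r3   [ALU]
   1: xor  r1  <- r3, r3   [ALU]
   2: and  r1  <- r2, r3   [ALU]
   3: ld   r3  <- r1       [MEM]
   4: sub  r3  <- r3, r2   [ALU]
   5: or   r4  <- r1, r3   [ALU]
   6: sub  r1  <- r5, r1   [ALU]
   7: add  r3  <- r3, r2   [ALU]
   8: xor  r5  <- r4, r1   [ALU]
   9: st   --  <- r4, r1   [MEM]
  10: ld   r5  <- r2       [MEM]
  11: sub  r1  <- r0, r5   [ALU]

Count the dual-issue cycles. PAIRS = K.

PAIRS = 3

t=0 i0,i1:or/xor ; dual
t=1 i2:and ; RAW r1
t=2 i3:ld ; RAW+WAW r3
t=3 i4:sub ; RAW r3
t=4 i5,i6:or/sub ; dual
t=5 i7,i8:add/xor ; dual
t=6 i9:st ; no-port MEM/MEM
t=7 i10:ld ; RAW r5
t=8 i11:sub ; tail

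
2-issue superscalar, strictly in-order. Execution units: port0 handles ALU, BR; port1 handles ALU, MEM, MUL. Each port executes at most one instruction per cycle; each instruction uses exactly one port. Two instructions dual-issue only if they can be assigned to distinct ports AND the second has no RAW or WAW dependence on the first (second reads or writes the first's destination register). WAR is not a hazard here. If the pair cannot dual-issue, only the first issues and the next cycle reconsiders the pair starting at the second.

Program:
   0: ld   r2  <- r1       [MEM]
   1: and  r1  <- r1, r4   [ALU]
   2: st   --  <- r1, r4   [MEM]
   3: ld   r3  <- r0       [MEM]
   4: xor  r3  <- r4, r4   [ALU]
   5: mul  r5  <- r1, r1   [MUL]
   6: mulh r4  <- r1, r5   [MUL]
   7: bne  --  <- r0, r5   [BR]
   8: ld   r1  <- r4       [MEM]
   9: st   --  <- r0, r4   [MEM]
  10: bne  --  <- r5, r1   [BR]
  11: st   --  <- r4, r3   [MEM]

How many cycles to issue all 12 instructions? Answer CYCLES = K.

CYCLES = 8

0. ld.MEM+and.ALU @i0,i1  | dual
1. st.MEM @i2  | no-port MEM/MEM
2. ld.MEM @i3  | WAW r3
3. xor.ALU+mul.MUL @i4,i5  | dual
4. mulh.MUL+bne.BR @i6,i7  | dual
5. ld.MEM @i8  | no-port MEM/MEM
6. st.MEM+bne.BR @i9,i10  | dual
7. st.MEM @i11  | tail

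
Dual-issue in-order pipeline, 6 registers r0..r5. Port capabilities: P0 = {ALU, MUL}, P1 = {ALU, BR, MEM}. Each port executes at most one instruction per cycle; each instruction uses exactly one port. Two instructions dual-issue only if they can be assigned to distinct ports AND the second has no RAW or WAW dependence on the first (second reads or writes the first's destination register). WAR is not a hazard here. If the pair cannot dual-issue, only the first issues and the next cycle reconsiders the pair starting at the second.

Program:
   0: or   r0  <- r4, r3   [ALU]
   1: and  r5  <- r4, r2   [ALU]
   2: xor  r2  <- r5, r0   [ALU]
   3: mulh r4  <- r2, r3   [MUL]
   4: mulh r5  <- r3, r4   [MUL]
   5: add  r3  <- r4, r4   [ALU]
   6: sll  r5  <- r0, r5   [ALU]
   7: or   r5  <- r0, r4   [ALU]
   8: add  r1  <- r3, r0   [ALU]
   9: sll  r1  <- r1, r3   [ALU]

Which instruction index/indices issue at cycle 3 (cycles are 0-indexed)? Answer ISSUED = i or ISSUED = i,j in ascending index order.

  cy0 -> i0+i1 (or and) 2-wide
  cy1 -> i2 (xor) RAW r2
  cy2 -> i3 (mulh) no-port MUL/MUL
  cy3 -> i4+i5 (mulh add) 2-wide
  cy4 -> i6 (sll) WAW r5
  cy5 -> i7+i8 (or add) 2-wide
  cy6 -> i9 (sll) tail

ISSUED = 4,5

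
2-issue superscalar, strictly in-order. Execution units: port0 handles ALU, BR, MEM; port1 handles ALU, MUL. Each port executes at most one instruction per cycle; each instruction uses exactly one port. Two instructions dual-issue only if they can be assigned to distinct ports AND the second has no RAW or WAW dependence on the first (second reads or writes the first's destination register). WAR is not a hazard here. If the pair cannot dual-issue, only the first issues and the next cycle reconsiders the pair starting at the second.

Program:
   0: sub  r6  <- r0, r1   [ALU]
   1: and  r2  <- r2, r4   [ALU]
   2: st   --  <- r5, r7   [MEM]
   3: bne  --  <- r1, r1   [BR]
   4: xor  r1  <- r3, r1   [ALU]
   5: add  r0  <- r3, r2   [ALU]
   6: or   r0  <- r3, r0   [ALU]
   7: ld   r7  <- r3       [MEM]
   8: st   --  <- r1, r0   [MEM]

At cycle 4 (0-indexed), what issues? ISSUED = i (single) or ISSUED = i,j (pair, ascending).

t=0 i0&i1:sub.ALU/and.ALU ; pair
t=1 i2:st.MEM ; no-port MEM/BR
t=2 i3&i4:bne.BR/xor.ALU ; pair
t=3 i5:add.ALU ; RAW+WAW r0
t=4 i6&i7:or.ALU/ld.MEM ; pair
t=5 i8:st.MEM ; tail

ISSUED = 6,7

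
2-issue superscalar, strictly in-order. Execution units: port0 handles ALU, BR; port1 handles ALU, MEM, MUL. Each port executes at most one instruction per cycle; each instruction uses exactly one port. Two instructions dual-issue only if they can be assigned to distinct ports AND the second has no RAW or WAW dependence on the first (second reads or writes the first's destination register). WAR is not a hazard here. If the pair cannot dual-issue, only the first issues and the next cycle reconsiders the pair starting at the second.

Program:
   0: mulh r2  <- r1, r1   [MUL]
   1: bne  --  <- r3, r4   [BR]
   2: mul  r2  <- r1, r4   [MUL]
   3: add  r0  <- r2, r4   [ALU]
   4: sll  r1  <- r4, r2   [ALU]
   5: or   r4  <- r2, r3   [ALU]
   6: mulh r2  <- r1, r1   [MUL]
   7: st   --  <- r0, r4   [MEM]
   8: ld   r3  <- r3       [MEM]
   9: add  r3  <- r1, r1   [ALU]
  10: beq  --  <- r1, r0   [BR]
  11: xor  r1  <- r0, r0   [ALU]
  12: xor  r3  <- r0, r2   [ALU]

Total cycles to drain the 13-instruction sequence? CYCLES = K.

t=0 i0+i1:mulh+bne ; 2-wide
t=1 i2:mul ; RAW r2
t=2 i3+i4:add+sll ; 2-wide
t=3 i5+i6:or+mulh ; 2-wide
t=4 i7:st ; no-port MEM/MEM
t=5 i8:ld ; WAW r3
t=6 i9+i10:add+beq ; 2-wide
t=7 i11+i12:xor+xor ; 2-wide

CYCLES = 8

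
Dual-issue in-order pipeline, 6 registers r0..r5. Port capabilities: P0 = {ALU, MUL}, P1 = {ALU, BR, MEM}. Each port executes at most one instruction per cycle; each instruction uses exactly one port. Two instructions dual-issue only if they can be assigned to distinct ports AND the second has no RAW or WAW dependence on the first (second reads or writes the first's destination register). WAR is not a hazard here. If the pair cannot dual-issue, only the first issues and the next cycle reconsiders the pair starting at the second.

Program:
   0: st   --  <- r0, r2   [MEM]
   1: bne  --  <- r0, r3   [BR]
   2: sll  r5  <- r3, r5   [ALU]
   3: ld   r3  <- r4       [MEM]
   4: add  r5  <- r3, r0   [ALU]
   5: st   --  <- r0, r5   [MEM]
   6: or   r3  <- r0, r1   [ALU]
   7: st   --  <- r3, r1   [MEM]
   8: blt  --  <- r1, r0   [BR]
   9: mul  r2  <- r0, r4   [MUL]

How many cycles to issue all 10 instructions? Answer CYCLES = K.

CYCLES = 7

[0] i0  st.MEM  -- no-port MEM/BR
[1] i1&i2  bne.BR+sll.ALU  -- dual
[2] i3  ld.MEM  -- RAW r3
[3] i4  add.ALU  -- RAW r5
[4] i5&i6  st.MEM+or.ALU  -- dual
[5] i7  st.MEM  -- no-port MEM/BR
[6] i8&i9  blt.BR+mul.MUL  -- dual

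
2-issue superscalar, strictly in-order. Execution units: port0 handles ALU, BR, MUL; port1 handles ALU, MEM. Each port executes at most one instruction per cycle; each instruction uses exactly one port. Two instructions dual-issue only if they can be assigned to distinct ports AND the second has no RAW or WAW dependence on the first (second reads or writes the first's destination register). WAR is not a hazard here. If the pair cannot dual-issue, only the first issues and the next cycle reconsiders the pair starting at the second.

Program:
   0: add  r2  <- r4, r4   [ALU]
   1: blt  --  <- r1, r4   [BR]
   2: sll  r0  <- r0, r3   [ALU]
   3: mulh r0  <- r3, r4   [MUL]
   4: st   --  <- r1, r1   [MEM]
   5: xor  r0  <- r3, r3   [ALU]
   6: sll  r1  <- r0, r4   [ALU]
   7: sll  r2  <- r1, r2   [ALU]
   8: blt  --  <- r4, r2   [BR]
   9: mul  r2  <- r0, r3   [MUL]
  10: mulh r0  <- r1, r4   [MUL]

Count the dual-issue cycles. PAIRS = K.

  cy0 -> i0&i1 (add/blt) 2-wide
  cy1 -> i2 (sll) WAW r0
  cy2 -> i3&i4 (mulh/st) 2-wide
  cy3 -> i5 (xor) RAW r0
  cy4 -> i6 (sll) RAW r1
  cy5 -> i7 (sll) RAW r2
  cy6 -> i8 (blt) no-port BR/MUL
  cy7 -> i9 (mul) no-port MUL/MUL
  cy8 -> i10 (mulh) tail

PAIRS = 2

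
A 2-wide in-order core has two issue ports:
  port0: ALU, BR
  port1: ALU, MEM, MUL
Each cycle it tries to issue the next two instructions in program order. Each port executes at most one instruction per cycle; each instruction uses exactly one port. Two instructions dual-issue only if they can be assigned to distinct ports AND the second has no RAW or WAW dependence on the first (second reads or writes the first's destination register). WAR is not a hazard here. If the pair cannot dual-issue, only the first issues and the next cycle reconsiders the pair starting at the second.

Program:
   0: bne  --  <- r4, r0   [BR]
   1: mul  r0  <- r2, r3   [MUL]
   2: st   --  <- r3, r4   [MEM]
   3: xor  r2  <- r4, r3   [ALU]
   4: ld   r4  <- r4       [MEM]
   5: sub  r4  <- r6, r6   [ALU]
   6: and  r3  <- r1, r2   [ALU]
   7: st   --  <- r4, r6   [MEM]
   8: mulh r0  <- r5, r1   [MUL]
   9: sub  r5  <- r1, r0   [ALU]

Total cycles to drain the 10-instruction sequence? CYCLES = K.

t=0 i0,i1:bne.BR+mul.MUL ; 2-wide
t=1 i2,i3:st.MEM+xor.ALU ; 2-wide
t=2 i4:ld.MEM ; WAW r4
t=3 i5,i6:sub.ALU+and.ALU ; 2-wide
t=4 i7:st.MEM ; no-port MEM/MUL
t=5 i8:mulh.MUL ; RAW r0
t=6 i9:sub.ALU ; tail

CYCLES = 7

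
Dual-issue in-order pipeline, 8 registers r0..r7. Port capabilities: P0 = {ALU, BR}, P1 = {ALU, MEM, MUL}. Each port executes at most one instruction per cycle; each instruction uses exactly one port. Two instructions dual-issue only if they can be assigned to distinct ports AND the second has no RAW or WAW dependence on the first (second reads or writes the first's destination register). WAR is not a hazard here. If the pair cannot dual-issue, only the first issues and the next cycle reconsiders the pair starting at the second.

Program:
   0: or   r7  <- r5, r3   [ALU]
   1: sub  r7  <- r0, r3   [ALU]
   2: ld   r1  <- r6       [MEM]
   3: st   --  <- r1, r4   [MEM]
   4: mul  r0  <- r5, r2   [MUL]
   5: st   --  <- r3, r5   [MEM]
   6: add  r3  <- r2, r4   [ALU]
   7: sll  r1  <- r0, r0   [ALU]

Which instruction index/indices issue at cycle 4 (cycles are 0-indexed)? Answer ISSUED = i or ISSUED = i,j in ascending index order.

ISSUED = 5,6

#0 head=0: or.ALU i0 WAW r7
#1 head=1: sub.ALU;ld.MEM i1&i2 pair
#2 head=3: st.MEM i3 no-port MEM/MUL
#3 head=4: mul.MUL i4 no-port MUL/MEM
#4 head=5: st.MEM;add.ALU i5&i6 pair
#5 head=7: sll.ALU i7 tail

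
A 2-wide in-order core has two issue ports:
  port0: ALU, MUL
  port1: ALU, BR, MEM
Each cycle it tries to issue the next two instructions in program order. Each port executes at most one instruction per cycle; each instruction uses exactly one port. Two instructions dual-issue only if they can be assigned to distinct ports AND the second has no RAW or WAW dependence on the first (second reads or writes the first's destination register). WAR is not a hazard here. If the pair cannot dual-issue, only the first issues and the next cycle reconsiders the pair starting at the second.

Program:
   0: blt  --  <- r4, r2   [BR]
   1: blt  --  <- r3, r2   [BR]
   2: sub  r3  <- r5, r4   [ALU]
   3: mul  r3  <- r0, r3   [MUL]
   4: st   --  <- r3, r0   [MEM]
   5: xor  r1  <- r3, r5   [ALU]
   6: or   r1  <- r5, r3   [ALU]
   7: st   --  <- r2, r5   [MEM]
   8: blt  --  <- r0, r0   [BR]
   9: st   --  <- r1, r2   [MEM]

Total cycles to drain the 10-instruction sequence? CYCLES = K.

CYCLES = 7

t=0 i0:blt.BR ; no-port BR/BR
t=1 i1,i2:blt.BR;sub.ALU ; pair
t=2 i3:mul.MUL ; RAW r3
t=3 i4,i5:st.MEM;xor.ALU ; pair
t=4 i6,i7:or.ALU;st.MEM ; pair
t=5 i8:blt.BR ; no-port BR/MEM
t=6 i9:st.MEM ; tail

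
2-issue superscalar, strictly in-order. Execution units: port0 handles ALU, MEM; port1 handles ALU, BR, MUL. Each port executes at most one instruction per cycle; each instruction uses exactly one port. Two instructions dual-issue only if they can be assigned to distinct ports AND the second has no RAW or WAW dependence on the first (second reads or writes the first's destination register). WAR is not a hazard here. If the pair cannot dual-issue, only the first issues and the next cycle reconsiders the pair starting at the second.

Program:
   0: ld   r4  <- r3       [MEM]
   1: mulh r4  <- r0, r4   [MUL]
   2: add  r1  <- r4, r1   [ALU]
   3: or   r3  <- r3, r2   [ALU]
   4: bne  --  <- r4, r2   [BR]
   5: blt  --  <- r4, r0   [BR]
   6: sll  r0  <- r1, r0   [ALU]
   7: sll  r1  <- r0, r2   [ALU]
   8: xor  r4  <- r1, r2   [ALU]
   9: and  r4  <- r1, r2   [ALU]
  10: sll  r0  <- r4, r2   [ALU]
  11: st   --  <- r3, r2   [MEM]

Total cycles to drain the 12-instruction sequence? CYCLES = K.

CYCLES = 9

[0] i0  ld  -- RAW+WAW r4
[1] i1  mulh  -- RAW r4
[2] i2/i3  add/or  -- 2-wide
[3] i4  bne  -- no-port BR/BR
[4] i5/i6  blt/sll  -- 2-wide
[5] i7  sll  -- RAW r1
[6] i8  xor  -- WAW r4
[7] i9  and  -- RAW r4
[8] i10/i11  sll/st  -- 2-wide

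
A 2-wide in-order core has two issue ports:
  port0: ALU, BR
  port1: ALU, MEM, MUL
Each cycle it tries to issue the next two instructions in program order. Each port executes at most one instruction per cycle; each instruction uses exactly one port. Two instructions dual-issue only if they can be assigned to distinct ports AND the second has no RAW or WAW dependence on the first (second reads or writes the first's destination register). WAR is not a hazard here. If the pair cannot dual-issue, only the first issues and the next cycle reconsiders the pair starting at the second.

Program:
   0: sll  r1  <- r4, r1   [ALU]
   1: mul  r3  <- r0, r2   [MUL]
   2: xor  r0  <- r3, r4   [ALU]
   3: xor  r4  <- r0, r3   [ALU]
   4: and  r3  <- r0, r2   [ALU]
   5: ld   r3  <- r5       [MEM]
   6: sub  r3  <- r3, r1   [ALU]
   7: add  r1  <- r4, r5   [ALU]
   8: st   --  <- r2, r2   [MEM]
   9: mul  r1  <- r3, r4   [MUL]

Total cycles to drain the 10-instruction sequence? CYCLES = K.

CYCLES = 7

t=0 i0+i1:sll/mul ; pair
t=1 i2:xor ; RAW r0
t=2 i3+i4:xor/and ; pair
t=3 i5:ld ; RAW+WAW r3
t=4 i6+i7:sub/add ; pair
t=5 i8:st ; no-port MEM/MUL
t=6 i9:mul ; tail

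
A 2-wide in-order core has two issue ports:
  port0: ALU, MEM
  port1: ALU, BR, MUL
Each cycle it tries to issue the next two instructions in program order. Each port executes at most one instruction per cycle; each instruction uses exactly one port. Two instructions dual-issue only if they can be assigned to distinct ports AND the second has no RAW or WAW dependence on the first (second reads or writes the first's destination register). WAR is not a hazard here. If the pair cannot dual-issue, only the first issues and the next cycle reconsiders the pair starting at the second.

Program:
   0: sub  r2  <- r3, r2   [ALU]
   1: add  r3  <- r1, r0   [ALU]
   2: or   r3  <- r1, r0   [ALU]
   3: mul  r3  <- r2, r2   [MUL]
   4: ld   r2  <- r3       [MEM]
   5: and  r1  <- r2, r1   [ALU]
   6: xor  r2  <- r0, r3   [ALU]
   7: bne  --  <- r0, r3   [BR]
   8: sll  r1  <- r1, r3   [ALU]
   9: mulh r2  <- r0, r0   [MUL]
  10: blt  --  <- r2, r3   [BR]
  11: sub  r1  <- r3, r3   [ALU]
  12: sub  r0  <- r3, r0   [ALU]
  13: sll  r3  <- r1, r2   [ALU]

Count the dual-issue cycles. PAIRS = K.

[0] i0/i1  sub.ALU;add.ALU  -- dual
[1] i2  or.ALU  -- WAW r3
[2] i3  mul.MUL  -- RAW r3
[3] i4  ld.MEM  -- RAW r2
[4] i5/i6  and.ALU;xor.ALU  -- dual
[5] i7/i8  bne.BR;sll.ALU  -- dual
[6] i9  mulh.MUL  -- no-port MUL/BR
[7] i10/i11  blt.BR;sub.ALU  -- dual
[8] i12/i13  sub.ALU;sll.ALU  -- dual

PAIRS = 5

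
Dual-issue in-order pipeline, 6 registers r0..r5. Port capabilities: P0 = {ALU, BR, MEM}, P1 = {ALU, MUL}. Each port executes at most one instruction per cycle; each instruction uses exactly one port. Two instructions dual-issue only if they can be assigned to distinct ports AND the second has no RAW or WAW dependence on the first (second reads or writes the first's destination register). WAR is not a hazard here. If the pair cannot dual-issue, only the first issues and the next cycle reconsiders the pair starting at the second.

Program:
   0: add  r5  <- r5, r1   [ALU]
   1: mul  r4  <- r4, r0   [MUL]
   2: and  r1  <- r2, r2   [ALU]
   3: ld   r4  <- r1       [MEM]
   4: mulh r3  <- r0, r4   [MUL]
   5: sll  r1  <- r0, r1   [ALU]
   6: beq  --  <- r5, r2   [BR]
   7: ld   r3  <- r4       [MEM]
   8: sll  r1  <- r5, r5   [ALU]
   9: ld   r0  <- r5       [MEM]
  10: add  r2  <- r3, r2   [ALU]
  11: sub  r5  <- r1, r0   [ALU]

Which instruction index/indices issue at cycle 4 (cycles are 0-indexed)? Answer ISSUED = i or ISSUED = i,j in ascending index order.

t=0 i0,i1:add;mul ; 2-wide
t=1 i2:and ; RAW r1
t=2 i3:ld ; RAW r4
t=3 i4,i5:mulh;sll ; 2-wide
t=4 i6:beq ; no-port BR/MEM
t=5 i7,i8:ld;sll ; 2-wide
t=6 i9,i10:ld;add ; 2-wide
t=7 i11:sub ; tail

ISSUED = 6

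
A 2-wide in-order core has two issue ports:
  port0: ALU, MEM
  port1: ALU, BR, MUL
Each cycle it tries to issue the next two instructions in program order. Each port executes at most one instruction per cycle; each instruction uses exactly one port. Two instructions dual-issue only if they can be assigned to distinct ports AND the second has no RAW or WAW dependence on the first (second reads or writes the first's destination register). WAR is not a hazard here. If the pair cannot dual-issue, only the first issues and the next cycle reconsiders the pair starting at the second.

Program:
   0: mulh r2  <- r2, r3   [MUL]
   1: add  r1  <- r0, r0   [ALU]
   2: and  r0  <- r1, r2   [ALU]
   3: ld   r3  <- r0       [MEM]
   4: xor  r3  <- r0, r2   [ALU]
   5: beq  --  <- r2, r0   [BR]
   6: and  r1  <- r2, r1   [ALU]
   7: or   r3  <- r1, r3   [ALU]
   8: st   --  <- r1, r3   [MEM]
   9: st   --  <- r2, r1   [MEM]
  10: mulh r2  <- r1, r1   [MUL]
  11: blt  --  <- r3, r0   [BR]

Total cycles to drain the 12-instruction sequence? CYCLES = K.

0. mulh.MUL;add.ALU @i0,i1  | dual
1. and.ALU @i2  | RAW r0
2. ld.MEM @i3  | WAW r3
3. xor.ALU;beq.BR @i4,i5  | dual
4. and.ALU @i6  | RAW r1
5. or.ALU @i7  | RAW r3
6. st.MEM @i8  | no-port MEM/MEM
7. st.MEM;mulh.MUL @i9,i10  | dual
8. blt.BR @i11  | tail

CYCLES = 9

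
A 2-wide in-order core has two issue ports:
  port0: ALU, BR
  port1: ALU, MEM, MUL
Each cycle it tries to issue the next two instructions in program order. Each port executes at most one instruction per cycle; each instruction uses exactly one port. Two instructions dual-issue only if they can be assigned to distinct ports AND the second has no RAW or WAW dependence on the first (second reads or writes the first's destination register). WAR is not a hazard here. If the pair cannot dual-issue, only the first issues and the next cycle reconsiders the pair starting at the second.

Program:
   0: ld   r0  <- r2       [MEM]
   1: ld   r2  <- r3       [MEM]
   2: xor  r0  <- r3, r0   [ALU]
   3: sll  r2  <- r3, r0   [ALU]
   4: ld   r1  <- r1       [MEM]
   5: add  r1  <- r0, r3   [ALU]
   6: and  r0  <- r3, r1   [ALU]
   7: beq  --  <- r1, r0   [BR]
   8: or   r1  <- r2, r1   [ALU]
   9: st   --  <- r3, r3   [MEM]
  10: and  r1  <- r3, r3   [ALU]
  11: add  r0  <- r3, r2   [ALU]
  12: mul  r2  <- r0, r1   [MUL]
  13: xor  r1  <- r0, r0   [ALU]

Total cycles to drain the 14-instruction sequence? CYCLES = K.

0. ld @i0  | no-port MEM/MEM
1. ld/xor @i1&i2  | 2-wide
2. sll/ld @i3&i4  | 2-wide
3. add @i5  | RAW r1
4. and @i6  | RAW r0
5. beq/or @i7&i8  | 2-wide
6. st/and @i9&i10  | 2-wide
7. add @i11  | RAW r0
8. mul/xor @i12&i13  | 2-wide

CYCLES = 9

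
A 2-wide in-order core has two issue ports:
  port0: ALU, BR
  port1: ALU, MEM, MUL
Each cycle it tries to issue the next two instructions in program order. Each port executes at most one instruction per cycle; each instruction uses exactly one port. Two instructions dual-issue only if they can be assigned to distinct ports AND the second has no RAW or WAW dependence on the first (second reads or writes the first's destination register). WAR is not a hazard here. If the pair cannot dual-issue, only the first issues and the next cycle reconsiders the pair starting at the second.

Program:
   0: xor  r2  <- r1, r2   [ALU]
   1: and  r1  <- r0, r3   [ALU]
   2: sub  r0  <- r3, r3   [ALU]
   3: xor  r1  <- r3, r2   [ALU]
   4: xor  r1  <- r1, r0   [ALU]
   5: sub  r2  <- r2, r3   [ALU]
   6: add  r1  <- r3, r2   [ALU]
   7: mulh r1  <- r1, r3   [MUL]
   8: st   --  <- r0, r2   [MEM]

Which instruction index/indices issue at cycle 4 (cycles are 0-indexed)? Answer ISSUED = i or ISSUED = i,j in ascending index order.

ISSUED = 7

t=0 i0&i1:xor;and ; dual
t=1 i2&i3:sub;xor ; dual
t=2 i4&i5:xor;sub ; dual
t=3 i6:add ; RAW+WAW r1
t=4 i7:mulh ; no-port MUL/MEM
t=5 i8:st ; tail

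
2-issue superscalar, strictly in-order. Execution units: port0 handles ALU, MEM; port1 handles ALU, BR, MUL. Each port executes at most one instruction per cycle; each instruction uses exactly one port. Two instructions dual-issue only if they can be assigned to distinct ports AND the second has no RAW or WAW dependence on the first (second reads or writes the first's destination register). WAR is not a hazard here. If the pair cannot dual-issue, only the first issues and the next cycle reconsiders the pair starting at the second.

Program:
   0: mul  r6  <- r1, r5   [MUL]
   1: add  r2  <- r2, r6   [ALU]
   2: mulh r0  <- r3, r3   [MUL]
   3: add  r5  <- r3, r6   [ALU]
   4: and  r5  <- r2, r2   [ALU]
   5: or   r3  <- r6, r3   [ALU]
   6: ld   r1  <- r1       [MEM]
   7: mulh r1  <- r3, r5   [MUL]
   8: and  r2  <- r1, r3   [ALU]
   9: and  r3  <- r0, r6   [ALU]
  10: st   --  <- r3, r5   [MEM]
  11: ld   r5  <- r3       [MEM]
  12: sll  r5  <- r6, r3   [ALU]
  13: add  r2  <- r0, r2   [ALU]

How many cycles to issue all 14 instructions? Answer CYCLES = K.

CYCLES = 10

#0 head=0: mul i0 RAW r6
#1 head=1: add;mulh i1&i2 pair
#2 head=3: add i3 WAW r5
#3 head=4: and;or i4&i5 pair
#4 head=6: ld i6 WAW r1
#5 head=7: mulh i7 RAW r1
#6 head=8: and;and i8&i9 pair
#7 head=10: st i10 no-port MEM/MEM
#8 head=11: ld i11 WAW r5
#9 head=12: sll;add i12&i13 pair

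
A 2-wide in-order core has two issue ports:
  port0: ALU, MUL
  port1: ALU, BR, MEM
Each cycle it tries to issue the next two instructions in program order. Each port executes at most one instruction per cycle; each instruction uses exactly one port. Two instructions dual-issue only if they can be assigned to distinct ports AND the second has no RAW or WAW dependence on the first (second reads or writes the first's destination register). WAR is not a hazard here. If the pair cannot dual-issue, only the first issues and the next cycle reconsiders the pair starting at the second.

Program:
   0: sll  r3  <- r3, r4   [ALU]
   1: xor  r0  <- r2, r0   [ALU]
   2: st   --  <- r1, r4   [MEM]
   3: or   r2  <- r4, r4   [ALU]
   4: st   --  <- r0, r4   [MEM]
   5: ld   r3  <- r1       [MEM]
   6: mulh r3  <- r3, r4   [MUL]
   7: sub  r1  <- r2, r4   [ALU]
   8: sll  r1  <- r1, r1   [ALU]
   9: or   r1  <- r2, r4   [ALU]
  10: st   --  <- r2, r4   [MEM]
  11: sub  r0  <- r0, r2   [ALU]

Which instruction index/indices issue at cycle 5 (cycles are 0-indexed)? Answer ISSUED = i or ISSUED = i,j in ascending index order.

t=0 i0+i1:sll xor ; pair
t=1 i2+i3:st or ; pair
t=2 i4:st ; no-port MEM/MEM
t=3 i5:ld ; RAW+WAW r3
t=4 i6+i7:mulh sub ; pair
t=5 i8:sll ; WAW r1
t=6 i9+i10:or st ; pair
t=7 i11:sub ; tail

ISSUED = 8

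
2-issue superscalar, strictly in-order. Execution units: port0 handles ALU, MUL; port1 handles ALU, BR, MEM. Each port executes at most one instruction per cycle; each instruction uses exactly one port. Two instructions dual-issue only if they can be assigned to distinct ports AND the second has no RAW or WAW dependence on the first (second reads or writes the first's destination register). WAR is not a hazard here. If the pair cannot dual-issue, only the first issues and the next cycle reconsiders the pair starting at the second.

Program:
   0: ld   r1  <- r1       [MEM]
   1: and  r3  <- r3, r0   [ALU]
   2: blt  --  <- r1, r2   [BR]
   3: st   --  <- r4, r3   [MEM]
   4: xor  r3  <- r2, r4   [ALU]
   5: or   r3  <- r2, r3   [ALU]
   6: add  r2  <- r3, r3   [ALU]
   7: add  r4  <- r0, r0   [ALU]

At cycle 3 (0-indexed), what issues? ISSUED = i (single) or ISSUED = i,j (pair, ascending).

t=0 i0/i1:ld.MEM/and.ALU ; dual
t=1 i2:blt.BR ; no-port BR/MEM
t=2 i3/i4:st.MEM/xor.ALU ; dual
t=3 i5:or.ALU ; RAW r3
t=4 i6/i7:add.ALU/add.ALU ; dual

ISSUED = 5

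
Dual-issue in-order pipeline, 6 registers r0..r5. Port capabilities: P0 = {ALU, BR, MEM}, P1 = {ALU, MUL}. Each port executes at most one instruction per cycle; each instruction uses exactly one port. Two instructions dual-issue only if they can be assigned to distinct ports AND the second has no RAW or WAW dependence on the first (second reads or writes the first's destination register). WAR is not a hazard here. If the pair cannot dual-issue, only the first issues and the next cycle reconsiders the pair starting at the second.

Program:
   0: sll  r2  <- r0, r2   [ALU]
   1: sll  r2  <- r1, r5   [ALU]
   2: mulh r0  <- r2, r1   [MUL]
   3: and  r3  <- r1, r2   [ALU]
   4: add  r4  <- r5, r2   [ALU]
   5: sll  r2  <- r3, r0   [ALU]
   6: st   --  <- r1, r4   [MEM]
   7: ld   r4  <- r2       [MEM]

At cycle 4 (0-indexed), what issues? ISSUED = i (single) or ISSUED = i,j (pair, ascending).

0. sll.ALU @i0  | WAW r2
1. sll.ALU @i1  | RAW r2
2. mulh.MUL/and.ALU @i2/i3  | 2-wide
3. add.ALU/sll.ALU @i4/i5  | 2-wide
4. st.MEM @i6  | no-port MEM/MEM
5. ld.MEM @i7  | tail

ISSUED = 6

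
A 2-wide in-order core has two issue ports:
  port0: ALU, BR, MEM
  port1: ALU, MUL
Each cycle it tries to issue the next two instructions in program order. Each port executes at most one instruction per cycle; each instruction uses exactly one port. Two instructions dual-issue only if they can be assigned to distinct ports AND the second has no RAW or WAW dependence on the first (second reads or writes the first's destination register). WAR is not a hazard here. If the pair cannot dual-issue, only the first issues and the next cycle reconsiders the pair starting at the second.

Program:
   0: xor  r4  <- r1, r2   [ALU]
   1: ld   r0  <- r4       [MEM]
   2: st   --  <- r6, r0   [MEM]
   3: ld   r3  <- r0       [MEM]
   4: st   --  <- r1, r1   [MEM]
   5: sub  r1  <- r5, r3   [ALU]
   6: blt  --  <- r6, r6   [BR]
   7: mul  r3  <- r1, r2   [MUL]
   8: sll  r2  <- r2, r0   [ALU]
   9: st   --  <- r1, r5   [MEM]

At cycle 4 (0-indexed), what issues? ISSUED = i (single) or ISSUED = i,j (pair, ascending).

ISSUED = 4,5

[0] i0  xor.ALU  -- RAW r4
[1] i1  ld.MEM  -- no-port MEM/MEM
[2] i2  st.MEM  -- no-port MEM/MEM
[3] i3  ld.MEM  -- no-port MEM/MEM
[4] i4+i5  st.MEM+sub.ALU  -- 2-wide
[5] i6+i7  blt.BR+mul.MUL  -- 2-wide
[6] i8+i9  sll.ALU+st.MEM  -- 2-wide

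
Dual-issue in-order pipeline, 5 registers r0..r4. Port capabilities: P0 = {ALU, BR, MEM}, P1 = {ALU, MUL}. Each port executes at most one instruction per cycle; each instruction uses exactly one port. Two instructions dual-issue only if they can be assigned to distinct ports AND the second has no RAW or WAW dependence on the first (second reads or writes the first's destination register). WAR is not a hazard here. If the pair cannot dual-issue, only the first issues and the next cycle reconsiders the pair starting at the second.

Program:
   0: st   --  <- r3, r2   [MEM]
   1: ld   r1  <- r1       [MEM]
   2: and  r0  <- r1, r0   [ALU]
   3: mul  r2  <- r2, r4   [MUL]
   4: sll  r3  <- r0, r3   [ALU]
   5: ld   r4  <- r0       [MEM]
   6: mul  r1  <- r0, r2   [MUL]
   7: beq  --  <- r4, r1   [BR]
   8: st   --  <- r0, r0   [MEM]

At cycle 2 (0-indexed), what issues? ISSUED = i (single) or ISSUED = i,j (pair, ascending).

  cy0 -> i0 (st) no-port MEM/MEM
  cy1 -> i1 (ld) RAW r1
  cy2 -> i2&i3 (and/mul) pair
  cy3 -> i4&i5 (sll/ld) pair
  cy4 -> i6 (mul) RAW r1
  cy5 -> i7 (beq) no-port BR/MEM
  cy6 -> i8 (st) tail

ISSUED = 2,3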